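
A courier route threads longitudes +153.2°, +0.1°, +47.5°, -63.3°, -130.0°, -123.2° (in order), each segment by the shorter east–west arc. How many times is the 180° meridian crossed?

Leg 1: +153.2° → +0.1°, shortest Δλ = -153.1° (west) — does not cross 180°.
Leg 2: +0.1° → +47.5°, shortest Δλ = 47.4° (east) — does not cross 180°.
Leg 3: +47.5° → -63.3°, shortest Δλ = -110.8° (west) — does not cross 180°.
Leg 4: -63.3° → -130.0°, shortest Δλ = -66.7° (west) — does not cross 180°.
Leg 5: -130.0° → -123.2°, shortest Δλ = 6.8° (east) — does not cross 180°.
Total crossings: 0.

0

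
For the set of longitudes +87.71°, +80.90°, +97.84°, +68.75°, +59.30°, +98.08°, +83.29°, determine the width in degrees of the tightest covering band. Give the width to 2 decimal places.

38.78°

Sort the longitudes: +59.30°, +68.75°, +80.90°, +83.29°, +87.71°, +97.84°, +98.08°.
Eastward gaps between consecutive values (wrapping around): 9.45°, 12.15°, 2.39°, 4.42°, 10.13°, 0.24°, 321.22°.
Largest gap = 321.22° ⇒ minimal covering band is its complement: 360° − 321.22° = 38.78°.
Band runs from +59.30° eastward to +98.08°.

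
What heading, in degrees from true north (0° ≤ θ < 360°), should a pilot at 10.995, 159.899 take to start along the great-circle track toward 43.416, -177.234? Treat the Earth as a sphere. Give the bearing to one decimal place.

27.3°

Δλ = -177.234 − 159.899 = -337.133°; wrapped into (−180°, 180°]: 22.867°.
θ = atan2( sin Δλ · cos φ₂ , cos φ₁ · sin φ₂ − sin φ₁ · cos φ₂ · cos Δλ )
  = atan2(0.28227, 0.54702) = 27.294° → normalised to [0°, 360°): 27.294°.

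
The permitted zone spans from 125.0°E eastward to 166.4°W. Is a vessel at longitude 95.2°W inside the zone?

No

Band width going east from +125.0° to -166.4°: ((-166.4 − 125.0) mod 360) = 68.6°.
Offset of -95.2° east of the west edge: ((-95.2 − 125.0) mod 360) = 139.8°.
139.8° > 68.6° ⇒ outside.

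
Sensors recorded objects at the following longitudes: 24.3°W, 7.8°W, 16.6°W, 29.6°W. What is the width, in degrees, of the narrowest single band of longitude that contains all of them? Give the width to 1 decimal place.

21.8°

Sort the longitudes: -29.6°, -24.3°, -16.6°, -7.8°.
Eastward gaps between consecutive values (wrapping around): 5.3°, 7.7°, 8.8°, 338.2°.
Largest gap = 338.2° ⇒ minimal covering band is its complement: 360° − 338.2° = 21.8°.
Band runs from -29.6° eastward to -7.8°.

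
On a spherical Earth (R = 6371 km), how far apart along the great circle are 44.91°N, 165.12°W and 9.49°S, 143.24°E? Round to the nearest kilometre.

Δλ = 143.24 − -165.12 = 308.36°; wrapped into (−180°, 180°]: -51.64°.
Δφ = -9.49 − 44.91 = -54.40°.
a = sin²(Δφ/2) + cos φ₁ · cos φ₂ · sin²(Δλ/2) = 0.341448.
c = 2·atan2(√a, √(1−a)) = 1.24812 rad → d = 6371·c ≈ 7951.79 km.

7952 km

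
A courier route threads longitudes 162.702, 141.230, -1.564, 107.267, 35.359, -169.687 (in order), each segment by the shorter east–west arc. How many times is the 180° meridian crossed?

Leg 1: +162.702° → +141.230°, shortest Δλ = -21.472° (west) — does not cross 180°.
Leg 2: +141.230° → -1.564°, shortest Δλ = -142.794° (west) — does not cross 180°.
Leg 3: -1.564° → +107.267°, shortest Δλ = 108.831° (east) — does not cross 180°.
Leg 4: +107.267° → +35.359°, shortest Δλ = -71.908° (west) — does not cross 180°.
Leg 5: +35.359° → -169.687°, shortest Δλ = 154.954° (east) — crosses 180°.
Total crossings: 1.

1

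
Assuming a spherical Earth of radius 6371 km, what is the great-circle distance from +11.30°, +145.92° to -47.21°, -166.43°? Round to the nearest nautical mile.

4338 nmi

Δλ = -166.43 − 145.92 = -312.35°; wrapped into (−180°, 180°]: 47.65°.
Δφ = -47.21 − 11.30 = -58.51°.
a = sin²(Δφ/2) + cos φ₁ · cos φ₂ · sin²(Δλ/2) = 0.347521.
c = 2·atan2(√a, √(1−a)) = 1.26090 rad → d = 6371·c ≈ 8033.20 km ≈ 4337.58 nmi.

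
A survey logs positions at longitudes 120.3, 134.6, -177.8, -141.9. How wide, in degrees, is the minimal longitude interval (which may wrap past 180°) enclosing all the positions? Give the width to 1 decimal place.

97.8°

Sort the longitudes: -177.8°, -141.9°, +120.3°, +134.6°.
Eastward gaps between consecutive values (wrapping around): 35.9°, 262.2°, 14.3°, 47.6°.
Largest gap = 262.2° ⇒ minimal covering band is its complement: 360° − 262.2° = 97.8°.
Band runs from +120.3° eastward to -141.9°, crossing the antimeridian.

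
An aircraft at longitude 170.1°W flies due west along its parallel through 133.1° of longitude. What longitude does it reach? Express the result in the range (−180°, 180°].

56.8°E

Start at -170.1°; shift −133.1° → -303.2°.
-303.2° lies outside (−180°, 180°]; add 360° → +56.8°.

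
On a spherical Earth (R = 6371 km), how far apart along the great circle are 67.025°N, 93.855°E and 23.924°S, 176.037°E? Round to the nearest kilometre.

Δλ = 176.037 − 93.855 = 82.182°.
Δφ = -23.924 − 67.025 = -90.949°.
a = sin²(Δφ/2) + cos φ₁ · cos φ₂ · sin²(Δλ/2) = 0.662411.
c = 2·atan2(√a, √(1−a)) = 1.90162 rad → d = 6371·c ≈ 12115.23 km.

12115 km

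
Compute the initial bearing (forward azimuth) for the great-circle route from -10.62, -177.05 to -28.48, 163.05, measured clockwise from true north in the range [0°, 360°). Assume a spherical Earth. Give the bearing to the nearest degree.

Δλ = 163.05 − -177.05 = 340.10°; wrapped into (−180°, 180°]: -19.90°.
θ = atan2( sin Δλ · cos φ₂ , cos φ₁ · sin φ₂ − sin φ₁ · cos φ₂ · cos Δλ )
  = atan2(-0.29919, -0.31637) = -136.598° → normalised to [0°, 360°): 223.402°.

223°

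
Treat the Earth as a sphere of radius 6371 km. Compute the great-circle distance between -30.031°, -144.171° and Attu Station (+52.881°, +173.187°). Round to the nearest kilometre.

10101 km

Δλ = 173.187 − -144.171 = 317.358°; wrapped into (−180°, 180°]: -42.642°.
Δφ = 52.881 − -30.031 = 82.912°.
a = sin²(Δφ/2) + cos φ₁ · cos φ₂ · sin²(Δλ/2) = 0.507372.
c = 2·atan2(√a, √(1−a)) = 1.58554 rad → d = 6371·c ≈ 10101.48 km.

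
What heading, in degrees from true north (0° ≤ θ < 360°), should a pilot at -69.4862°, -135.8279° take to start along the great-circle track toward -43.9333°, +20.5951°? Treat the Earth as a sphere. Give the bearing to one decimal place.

161.5°

Δλ = 20.5951 − -135.8279 = 156.4230°.
θ = atan2( sin Δλ · cos φ₂ , cos φ₁ · sin φ₂ − sin φ₁ · cos φ₂ · cos Δλ )
  = atan2(0.28805, -0.86132) = 161.509° → normalised to [0°, 360°): 161.509°.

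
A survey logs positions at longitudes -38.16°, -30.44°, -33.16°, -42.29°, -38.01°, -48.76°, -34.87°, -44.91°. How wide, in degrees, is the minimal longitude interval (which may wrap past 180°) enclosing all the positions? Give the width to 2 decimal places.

Sort the longitudes: -48.76°, -44.91°, -42.29°, -38.16°, -38.01°, -34.87°, -33.16°, -30.44°.
Eastward gaps between consecutive values (wrapping around): 3.85°, 2.62°, 4.13°, 0.15°, 3.14°, 1.71°, 2.72°, 341.68°.
Largest gap = 341.68° ⇒ minimal covering band is its complement: 360° − 341.68° = 18.32°.
Band runs from -48.76° eastward to -30.44°.

18.32°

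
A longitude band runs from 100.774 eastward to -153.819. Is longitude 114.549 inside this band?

Yes

Band width going east from +100.774° to -153.819°: ((-153.819 − 100.774) mod 360) = 105.407°.
Offset of +114.549° east of the west edge: ((114.549 − 100.774) mod 360) = 13.775°.
13.775° ≤ 105.407° ⇒ inside.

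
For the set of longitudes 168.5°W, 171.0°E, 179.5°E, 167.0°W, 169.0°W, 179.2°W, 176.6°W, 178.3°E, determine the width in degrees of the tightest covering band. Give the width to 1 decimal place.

22.0°

Sort the longitudes: -179.2°, -176.6°, -169.0°, -168.5°, -167.0°, +171.0°, +178.3°, +179.5°.
Eastward gaps between consecutive values (wrapping around): 2.6°, 7.6°, 0.5°, 1.5°, 338.0°, 7.3°, 1.2°, 1.3°.
Largest gap = 338.0° ⇒ minimal covering band is its complement: 360° − 338.0° = 22.0°.
Band runs from +171.0° eastward to -167.0°, crossing the antimeridian.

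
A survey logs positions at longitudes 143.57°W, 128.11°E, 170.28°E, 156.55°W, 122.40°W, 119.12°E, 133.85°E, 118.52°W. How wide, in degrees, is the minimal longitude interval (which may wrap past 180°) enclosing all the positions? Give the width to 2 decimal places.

Sort the longitudes: -156.55°, -143.57°, -122.40°, -118.52°, +119.12°, +128.11°, +133.85°, +170.28°.
Eastward gaps between consecutive values (wrapping around): 12.98°, 21.17°, 3.88°, 237.64°, 8.99°, 5.74°, 36.43°, 33.17°.
Largest gap = 237.64° ⇒ minimal covering band is its complement: 360° − 237.64° = 122.36°.
Band runs from +119.12° eastward to -118.52°, crossing the antimeridian.

122.36°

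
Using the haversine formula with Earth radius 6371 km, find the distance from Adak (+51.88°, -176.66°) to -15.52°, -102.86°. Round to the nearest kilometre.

Δλ = -102.86 − -176.66 = 73.80°.
Δφ = -15.52 − 51.88 = -67.40°.
a = sin²(Δφ/2) + cos φ₁ · cos φ₂ · sin²(Δλ/2) = 0.522281.
c = 2·atan2(√a, √(1−a)) = 1.61537 rad → d = 6371·c ≈ 10291.54 km.

10292 km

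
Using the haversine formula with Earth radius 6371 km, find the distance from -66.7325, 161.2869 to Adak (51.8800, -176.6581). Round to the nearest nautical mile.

7192 nmi

Δλ = -176.6581 − 161.2869 = -337.9450°; wrapped into (−180°, 180°]: 22.0550°.
Δφ = 51.8800 − -66.7325 = 118.6125°.
a = sin²(Δφ/2) + cos φ₁ · cos φ₂ · sin²(Δλ/2) = 0.748364.
c = 2·atan2(√a, √(1−a)) = 2.09062 rad → d = 6371·c ≈ 13319.34 km ≈ 7191.87 nmi.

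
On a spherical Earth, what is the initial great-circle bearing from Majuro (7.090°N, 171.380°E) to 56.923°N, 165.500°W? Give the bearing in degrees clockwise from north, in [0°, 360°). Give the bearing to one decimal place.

Δλ = -165.500 − 171.380 = -336.880°; wrapped into (−180°, 180°]: 23.120°.
θ = atan2( sin Δλ · cos φ₂ , cos φ₁ · sin φ₂ − sin φ₁ · cos φ₂ · cos Δλ )
  = atan2(0.21430, 0.76958) = 15.561° → normalised to [0°, 360°): 15.561°.

15.6°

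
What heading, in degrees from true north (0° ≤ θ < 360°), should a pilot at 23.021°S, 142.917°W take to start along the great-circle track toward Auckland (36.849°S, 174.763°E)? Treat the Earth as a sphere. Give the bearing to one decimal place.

Δλ = 174.763 − -142.917 = 317.680°; wrapped into (−180°, 180°]: -42.320°.
θ = atan2( sin Δλ · cos φ₂ , cos φ₁ · sin φ₂ − sin φ₁ · cos φ₂ · cos Δλ )
  = atan2(-0.53876, -0.32056) = -120.752° → normalised to [0°, 360°): 239.248°.

239.2°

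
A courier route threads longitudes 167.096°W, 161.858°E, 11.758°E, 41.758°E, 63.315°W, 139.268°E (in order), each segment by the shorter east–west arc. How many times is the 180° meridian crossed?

2

Leg 1: -167.096° → +161.858°, shortest Δλ = -31.046° (west) — crosses 180°.
Leg 2: +161.858° → +11.758°, shortest Δλ = -150.1° (west) — does not cross 180°.
Leg 3: +11.758° → +41.758°, shortest Δλ = 30.0° (east) — does not cross 180°.
Leg 4: +41.758° → -63.315°, shortest Δλ = -105.073° (west) — does not cross 180°.
Leg 5: -63.315° → +139.268°, shortest Δλ = -157.417° (west) — crosses 180°.
Total crossings: 2.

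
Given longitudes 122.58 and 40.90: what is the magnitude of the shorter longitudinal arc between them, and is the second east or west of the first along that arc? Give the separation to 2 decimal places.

81.68° west

Raw difference: 40.90 − 122.58 = -81.68°.
Normalise into (−180°, 180°]: -81.68° stays -81.68°.
Negative ⇒ the second point lies to the west; separation 81.68°.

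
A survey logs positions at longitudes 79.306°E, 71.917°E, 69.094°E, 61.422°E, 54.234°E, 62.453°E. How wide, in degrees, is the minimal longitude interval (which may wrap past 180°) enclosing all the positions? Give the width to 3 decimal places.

25.072°

Sort the longitudes: +54.234°, +61.422°, +62.453°, +69.094°, +71.917°, +79.306°.
Eastward gaps between consecutive values (wrapping around): 7.188°, 1.031°, 6.641°, 2.823°, 7.389°, 334.928°.
Largest gap = 334.928° ⇒ minimal covering band is its complement: 360° − 334.928° = 25.072°.
Band runs from +54.234° eastward to +79.306°.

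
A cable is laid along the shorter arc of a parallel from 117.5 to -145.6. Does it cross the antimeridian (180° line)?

Yes

Naïve |-145.6 − 117.5| = 263.1° > 180°, so the shorter arc goes the other way round — across 180°.
Signed shortest Δλ = ((-145.6 − 117.5 + 180) mod 360) − 180 = 96.9°.
Going east by 96.9° from +117.5° passes through 180° before reaching -145.6°.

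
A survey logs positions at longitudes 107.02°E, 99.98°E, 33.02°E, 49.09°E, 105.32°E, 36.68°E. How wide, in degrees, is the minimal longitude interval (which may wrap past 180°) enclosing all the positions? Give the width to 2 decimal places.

74.00°

Sort the longitudes: +33.02°, +36.68°, +49.09°, +99.98°, +105.32°, +107.02°.
Eastward gaps between consecutive values (wrapping around): 3.66°, 12.41°, 50.89°, 5.34°, 1.70°, 286.00°.
Largest gap = 286.00° ⇒ minimal covering band is its complement: 360° − 286.00° = 74.00°.
Band runs from +33.02° eastward to +107.02°.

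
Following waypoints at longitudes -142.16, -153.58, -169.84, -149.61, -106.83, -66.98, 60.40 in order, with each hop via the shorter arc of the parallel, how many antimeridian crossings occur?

Leg 1: -142.16° → -153.58°, shortest Δλ = -11.42° (west) — does not cross 180°.
Leg 2: -153.58° → -169.84°, shortest Δλ = -16.26° (west) — does not cross 180°.
Leg 3: -169.84° → -149.61°, shortest Δλ = 20.23° (east) — does not cross 180°.
Leg 4: -149.61° → -106.83°, shortest Δλ = 42.78° (east) — does not cross 180°.
Leg 5: -106.83° → -66.98°, shortest Δλ = 39.85° (east) — does not cross 180°.
Leg 6: -66.98° → +60.40°, shortest Δλ = 127.38° (east) — does not cross 180°.
Total crossings: 0.

0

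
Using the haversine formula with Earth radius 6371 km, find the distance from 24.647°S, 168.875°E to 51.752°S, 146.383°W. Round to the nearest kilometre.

Δλ = -146.383 − 168.875 = -315.258°; wrapped into (−180°, 180°]: 44.742°.
Δφ = -51.752 − -24.647 = -27.105°.
a = sin²(Δφ/2) + cos φ₁ · cos φ₂ · sin²(Δλ/2) = 0.136420.
c = 2·atan2(√a, √(1−a)) = 0.75662 rad → d = 6371·c ≈ 4820.43 km.

4820 km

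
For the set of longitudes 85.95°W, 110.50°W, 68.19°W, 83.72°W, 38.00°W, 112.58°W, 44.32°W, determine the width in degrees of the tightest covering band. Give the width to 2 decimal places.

74.58°

Sort the longitudes: -112.58°, -110.50°, -85.95°, -83.72°, -68.19°, -44.32°, -38.00°.
Eastward gaps between consecutive values (wrapping around): 2.08°, 24.55°, 2.23°, 15.53°, 23.87°, 6.32°, 285.42°.
Largest gap = 285.42° ⇒ minimal covering band is its complement: 360° − 285.42° = 74.58°.
Band runs from -112.58° eastward to -38.00°.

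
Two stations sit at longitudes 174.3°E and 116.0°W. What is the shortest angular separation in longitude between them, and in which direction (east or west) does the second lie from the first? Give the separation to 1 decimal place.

Raw difference: -116.0 − 174.3 = -290.3°.
Normalise into (−180°, 180°]: -290.3° + 360° = 69.7°.
Positive ⇒ the second point lies to the east; separation 69.7°.

69.7° east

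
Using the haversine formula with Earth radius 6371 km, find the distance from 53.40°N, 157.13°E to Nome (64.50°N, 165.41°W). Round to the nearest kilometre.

2426 km

Δλ = -165.41 − 157.13 = -322.54°; wrapped into (−180°, 180°]: 37.46°.
Δφ = 64.50 − 53.40 = 11.10°.
a = sin²(Δφ/2) + cos φ₁ · cos φ₂ · sin²(Δλ/2) = 0.035820.
c = 2·atan2(√a, √(1−a)) = 0.38082 rad → d = 6371·c ≈ 2426.22 km.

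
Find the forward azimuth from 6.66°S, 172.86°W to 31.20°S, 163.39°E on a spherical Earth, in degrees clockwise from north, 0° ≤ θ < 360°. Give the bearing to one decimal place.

219.1°

Δλ = 163.39 − -172.86 = 336.25°; wrapped into (−180°, 180°]: -23.75°.
θ = atan2( sin Δλ · cos φ₂ , cos φ₁ · sin φ₂ − sin φ₁ · cos φ₂ · cos Δλ )
  = atan2(-0.34450, -0.42373) = -140.889° → normalised to [0°, 360°): 219.111°.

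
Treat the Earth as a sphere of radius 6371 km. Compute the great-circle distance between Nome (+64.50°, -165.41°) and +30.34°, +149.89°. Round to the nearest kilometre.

Δλ = 149.89 − -165.41 = 315.30°; wrapped into (−180°, 180°]: -44.70°.
Δφ = 30.34 − 64.50 = -34.16°.
a = sin²(Δφ/2) + cos φ₁ · cos φ₂ · sin²(Δλ/2) = 0.139990.
c = 2·atan2(√a, √(1−a)) = 0.76696 rad → d = 6371·c ≈ 4886.33 km.

4886 km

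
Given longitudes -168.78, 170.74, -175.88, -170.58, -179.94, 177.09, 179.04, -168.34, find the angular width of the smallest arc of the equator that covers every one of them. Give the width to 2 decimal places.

20.92°

Sort the longitudes: -179.94°, -175.88°, -170.58°, -168.78°, -168.34°, +170.74°, +177.09°, +179.04°.
Eastward gaps between consecutive values (wrapping around): 4.06°, 5.30°, 1.80°, 0.44°, 339.08°, 6.35°, 1.95°, 1.02°.
Largest gap = 339.08° ⇒ minimal covering band is its complement: 360° − 339.08° = 20.92°.
Band runs from +170.74° eastward to -168.34°, crossing the antimeridian.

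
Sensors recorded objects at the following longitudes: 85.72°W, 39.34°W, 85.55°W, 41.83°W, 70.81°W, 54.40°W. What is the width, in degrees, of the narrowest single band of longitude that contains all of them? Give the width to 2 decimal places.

Sort the longitudes: -85.72°, -85.55°, -70.81°, -54.40°, -41.83°, -39.34°.
Eastward gaps between consecutive values (wrapping around): 0.17°, 14.74°, 16.41°, 12.57°, 2.49°, 313.62°.
Largest gap = 313.62° ⇒ minimal covering band is its complement: 360° − 313.62° = 46.38°.
Band runs from -85.72° eastward to -39.34°.

46.38°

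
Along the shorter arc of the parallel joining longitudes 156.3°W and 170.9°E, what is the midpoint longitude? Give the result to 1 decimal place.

172.7°W

Signed shortest Δλ from -156.3° to +170.9° is -32.8°.
Midpoint longitude = -156.3° + (-32.8°)/2 = -156.3° − 16.4° = -172.7°.
(The naïve average (-156.3 + +170.9)/2 = 7.3° is on the wrong side of the globe.)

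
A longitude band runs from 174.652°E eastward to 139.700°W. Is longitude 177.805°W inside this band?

Band width going east from +174.652° to -139.700°: ((-139.700 − 174.652) mod 360) = 45.648°.
Offset of -177.805° east of the west edge: ((-177.805 − 174.652) mod 360) = 7.543°.
7.543° ≤ 45.648° ⇒ inside.

Yes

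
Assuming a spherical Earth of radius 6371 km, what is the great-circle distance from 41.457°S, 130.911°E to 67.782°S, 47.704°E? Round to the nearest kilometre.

Δλ = 47.704 − 130.911 = -83.207°.
Δφ = -67.782 − -41.457 = -26.325°.
a = sin²(Δφ/2) + cos φ₁ · cos φ₂ · sin²(Δλ/2) = 0.176789.
c = 2·atan2(√a, √(1−a)) = 0.86791 rad → d = 6371·c ≈ 5529.46 km.

5529 km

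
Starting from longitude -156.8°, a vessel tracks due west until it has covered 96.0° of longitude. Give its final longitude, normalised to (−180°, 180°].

Start at -156.8°; shift −96.0° → -252.8°.
-252.8° lies outside (−180°, 180°]; add 360° → +107.2°.

+107.2°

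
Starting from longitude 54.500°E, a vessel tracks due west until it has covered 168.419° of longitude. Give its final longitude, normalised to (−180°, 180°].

Start at +54.500°; shift −168.419° → -113.919°.
-113.919° already lies in (−180°, 180°].

113.919°W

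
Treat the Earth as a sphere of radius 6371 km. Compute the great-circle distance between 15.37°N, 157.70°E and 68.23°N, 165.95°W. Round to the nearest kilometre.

Δλ = -165.95 − 157.70 = -323.65°; wrapped into (−180°, 180°]: 36.35°.
Δφ = 68.23 − 15.37 = 52.86°.
a = sin²(Δφ/2) + cos φ₁ · cos φ₂ · sin²(Δλ/2) = 0.232912.
c = 2·atan2(√a, √(1−a)) = 1.00726 rad → d = 6371·c ≈ 6417.27 km.

6417 km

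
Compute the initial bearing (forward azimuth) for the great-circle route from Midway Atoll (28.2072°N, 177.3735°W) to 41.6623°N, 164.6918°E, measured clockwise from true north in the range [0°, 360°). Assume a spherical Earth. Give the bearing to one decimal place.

317.4°

Δλ = 164.6918 − -177.3735 = 342.0653°; wrapped into (−180°, 180°]: -17.9347°.
θ = atan2( sin Δλ · cos φ₂ , cos φ₁ · sin φ₂ − sin φ₁ · cos φ₂ · cos Δλ )
  = atan2(-0.23005, 0.24984) = -42.638° → normalised to [0°, 360°): 317.362°.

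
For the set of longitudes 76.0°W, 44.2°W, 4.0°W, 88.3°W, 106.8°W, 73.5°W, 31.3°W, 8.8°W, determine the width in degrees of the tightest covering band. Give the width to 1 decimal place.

Sort the longitudes: -106.8°, -88.3°, -76.0°, -73.5°, -44.2°, -31.3°, -8.8°, -4.0°.
Eastward gaps between consecutive values (wrapping around): 18.5°, 12.3°, 2.5°, 29.3°, 12.9°, 22.5°, 4.8°, 257.2°.
Largest gap = 257.2° ⇒ minimal covering band is its complement: 360° − 257.2° = 102.8°.
Band runs from -106.8° eastward to -4.0°.

102.8°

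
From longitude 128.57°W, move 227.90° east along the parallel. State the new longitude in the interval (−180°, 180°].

99.33°E

Start at -128.57°; shift +227.90° → +99.33°.
+99.33° already lies in (−180°, 180°].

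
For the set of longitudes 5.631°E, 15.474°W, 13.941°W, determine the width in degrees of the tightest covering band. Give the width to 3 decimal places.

21.105°

Sort the longitudes: -15.474°, -13.941°, +5.631°.
Eastward gaps between consecutive values (wrapping around): 1.533°, 19.572°, 338.895°.
Largest gap = 338.895° ⇒ minimal covering band is its complement: 360° − 338.895° = 21.105°.
Band runs from -15.474° eastward to +5.631°.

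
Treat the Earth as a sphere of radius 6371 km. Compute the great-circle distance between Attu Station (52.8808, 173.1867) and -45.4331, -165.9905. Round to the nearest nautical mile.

5999 nmi

Δλ = -165.9905 − 173.1867 = -339.1772°; wrapped into (−180°, 180°]: 20.8228°.
Δφ = -45.4331 − 52.8808 = -98.3139°.
a = sin²(Δφ/2) + cos φ₁ · cos φ₂ · sin²(Δλ/2) = 0.586128.
c = 2·atan2(√a, √(1−a)) = 1.74392 rad → d = 6371·c ≈ 11110.49 km ≈ 5999.18 nmi.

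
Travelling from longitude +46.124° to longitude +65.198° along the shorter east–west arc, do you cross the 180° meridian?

No

Signed shortest Δλ = ((65.198 − 46.124 + 180) mod 360) − 180 = 19.074°.
Going east by 19.074° from +46.124° reaches +65.198° without touching 180°.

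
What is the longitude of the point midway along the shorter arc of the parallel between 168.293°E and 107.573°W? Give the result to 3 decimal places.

Signed shortest Δλ from +168.293° to -107.573° is +84.134°.
Midpoint longitude = +168.293° + (+84.134°)/2 = +168.293° + 42.067° = +210.360°.
Normalise into (−180°, 180°]: -149.640°.
(The naïve average (+168.293 + -107.573)/2 = 30.36° is on the wrong side of the globe.)

149.640°W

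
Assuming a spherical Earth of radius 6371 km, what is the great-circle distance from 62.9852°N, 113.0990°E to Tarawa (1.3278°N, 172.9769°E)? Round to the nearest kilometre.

8407 km

Δλ = 172.9769 − 113.0990 = 59.8779°.
Δφ = 1.3278 − 62.9852 = -61.6574°.
a = sin²(Δφ/2) + cos φ₁ · cos φ₂ · sin²(Δλ/2) = 0.375735.
c = 2·atan2(√a, √(1−a)) = 1.31963 rad → d = 6371·c ≈ 8407.38 km.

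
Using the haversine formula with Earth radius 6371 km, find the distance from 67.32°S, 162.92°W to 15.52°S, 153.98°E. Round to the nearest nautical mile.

3530 nmi

Δλ = 153.98 − -162.92 = 316.90°; wrapped into (−180°, 180°]: -43.10°.
Δφ = -15.52 − -67.32 = 51.80°.
a = sin²(Δφ/2) + cos φ₁ · cos φ₂ · sin²(Δλ/2) = 0.240921.
c = 2·atan2(√a, √(1−a)) = 1.02610 rad → d = 6371·c ≈ 6537.29 km ≈ 3529.86 nmi.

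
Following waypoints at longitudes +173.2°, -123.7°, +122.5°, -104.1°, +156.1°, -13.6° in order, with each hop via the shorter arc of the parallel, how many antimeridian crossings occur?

4

Leg 1: +173.2° → -123.7°, shortest Δλ = 63.1° (east) — crosses 180°.
Leg 2: -123.7° → +122.5°, shortest Δλ = -113.8° (west) — crosses 180°.
Leg 3: +122.5° → -104.1°, shortest Δλ = 133.4° (east) — crosses 180°.
Leg 4: -104.1° → +156.1°, shortest Δλ = -99.8° (west) — crosses 180°.
Leg 5: +156.1° → -13.6°, shortest Δλ = -169.7° (west) — does not cross 180°.
Total crossings: 4.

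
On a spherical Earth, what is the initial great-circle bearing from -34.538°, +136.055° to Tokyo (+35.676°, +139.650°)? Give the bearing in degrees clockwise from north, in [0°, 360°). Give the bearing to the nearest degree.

Δλ = 139.650 − 136.055 = 3.595°.
θ = atan2( sin Δλ · cos φ₂ , cos φ₁ · sin φ₂ − sin φ₁ · cos φ₂ · cos Δλ )
  = atan2(0.05094, 0.94006) = 3.101° → normalised to [0°, 360°): 3.101°.

3°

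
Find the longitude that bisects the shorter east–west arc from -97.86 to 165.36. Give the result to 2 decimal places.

Signed shortest Δλ from -97.86° to +165.36° is -96.78°.
Midpoint longitude = -97.86° + (-96.78°)/2 = -97.86° − 48.39° = -146.25°.
(The naïve average (-97.86 + +165.36)/2 = 33.75° is on the wrong side of the globe.)

-146.25°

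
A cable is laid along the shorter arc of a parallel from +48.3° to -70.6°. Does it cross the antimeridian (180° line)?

Signed shortest Δλ = ((-70.6 − 48.3 + 180) mod 360) − 180 = -118.9°.
Going west by 118.9° from +48.3° reaches -70.6° without touching 180°.

No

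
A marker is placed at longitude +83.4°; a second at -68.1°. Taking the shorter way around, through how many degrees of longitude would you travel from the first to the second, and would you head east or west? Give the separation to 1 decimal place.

151.5° west

Raw difference: -68.1 − 83.4 = -151.5°.
Normalise into (−180°, 180°]: -151.5° stays -151.5°.
Negative ⇒ the second point lies to the west; separation 151.5°.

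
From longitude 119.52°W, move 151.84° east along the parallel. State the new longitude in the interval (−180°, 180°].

Start at -119.52°; shift +151.84° → +32.32°.
+32.32° already lies in (−180°, 180°].

32.32°E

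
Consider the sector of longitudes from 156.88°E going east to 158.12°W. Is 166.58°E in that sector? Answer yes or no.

Band width going east from +156.88° to -158.12°: ((-158.12 − 156.88) mod 360) = 45.00°.
Offset of +166.58° east of the west edge: ((166.58 − 156.88) mod 360) = 9.70°.
9.70° ≤ 45.00° ⇒ inside.

Yes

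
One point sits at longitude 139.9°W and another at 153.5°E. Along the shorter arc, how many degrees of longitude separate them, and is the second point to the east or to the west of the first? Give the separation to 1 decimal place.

Raw difference: 153.5 − -139.9 = 293.4°.
Normalise into (−180°, 180°]: 293.4° − 360° = -66.6°.
Negative ⇒ the second point lies to the west; separation 66.6°.

66.6° west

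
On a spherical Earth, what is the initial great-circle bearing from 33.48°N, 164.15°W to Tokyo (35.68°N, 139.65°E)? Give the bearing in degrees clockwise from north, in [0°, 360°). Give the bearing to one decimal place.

Δλ = 139.65 − -164.15 = 303.80°; wrapped into (−180°, 180°]: -56.20°.
θ = atan2( sin Δλ · cos φ₂ , cos φ₁ · sin φ₂ − sin φ₁ · cos φ₂ · cos Δλ )
  = atan2(-0.67500, 0.23721) = -70.637° → normalised to [0°, 360°): 289.363°.

289.4°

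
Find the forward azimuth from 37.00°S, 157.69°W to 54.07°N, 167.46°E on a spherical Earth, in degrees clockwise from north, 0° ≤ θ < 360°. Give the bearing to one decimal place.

Δλ = 167.46 − -157.69 = 325.15°; wrapped into (−180°, 180°]: -34.85°.
θ = atan2( sin Δλ · cos φ₂ , cos φ₁ · sin φ₂ − sin φ₁ · cos φ₂ · cos Δλ )
  = atan2(-0.33531, 0.93649) = -19.700° → normalised to [0°, 360°): 340.300°.

340.3°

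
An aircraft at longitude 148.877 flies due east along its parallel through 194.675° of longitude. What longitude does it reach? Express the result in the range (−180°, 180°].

Start at +148.877°; shift +194.675° → +343.552°.
+343.552° lies outside (−180°, 180°]; subtract 360° → -16.448°.

-16.448°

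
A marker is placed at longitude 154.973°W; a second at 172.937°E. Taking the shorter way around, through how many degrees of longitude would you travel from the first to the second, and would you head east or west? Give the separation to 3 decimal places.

32.090° west

Raw difference: 172.937 − -154.973 = 327.91°.
Normalise into (−180°, 180°]: 327.91° − 360° = -32.09°.
Negative ⇒ the second point lies to the west; separation 32.090°.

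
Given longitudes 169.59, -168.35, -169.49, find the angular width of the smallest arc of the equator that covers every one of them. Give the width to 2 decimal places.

22.06°

Sort the longitudes: -169.49°, -168.35°, +169.59°.
Eastward gaps between consecutive values (wrapping around): 1.14°, 337.94°, 20.92°.
Largest gap = 337.94° ⇒ minimal covering band is its complement: 360° − 337.94° = 22.06°.
Band runs from +169.59° eastward to -168.35°, crossing the antimeridian.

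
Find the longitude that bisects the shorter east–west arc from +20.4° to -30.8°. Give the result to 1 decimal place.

Signed shortest Δλ from +20.4° to -30.8° is -51.2°.
Midpoint longitude = +20.4° + (-51.2°)/2 = +20.4° − 25.6° = -5.2°.

-5.2°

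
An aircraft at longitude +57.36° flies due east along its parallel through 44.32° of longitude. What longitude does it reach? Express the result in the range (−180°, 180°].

Start at +57.36°; shift +44.32° → +101.68°.
+101.68° already lies in (−180°, 180°].

+101.68°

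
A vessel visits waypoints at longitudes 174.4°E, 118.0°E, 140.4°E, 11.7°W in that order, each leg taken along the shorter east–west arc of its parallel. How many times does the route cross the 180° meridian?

Leg 1: +174.4° → +118.0°, shortest Δλ = -56.4° (west) — does not cross 180°.
Leg 2: +118.0° → +140.4°, shortest Δλ = 22.4° (east) — does not cross 180°.
Leg 3: +140.4° → -11.7°, shortest Δλ = -152.1° (west) — does not cross 180°.
Total crossings: 0.

0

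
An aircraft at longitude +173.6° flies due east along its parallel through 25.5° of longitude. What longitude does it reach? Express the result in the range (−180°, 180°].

-160.9°

Start at +173.6°; shift +25.5° → +199.1°.
+199.1° lies outside (−180°, 180°]; subtract 360° → -160.9°.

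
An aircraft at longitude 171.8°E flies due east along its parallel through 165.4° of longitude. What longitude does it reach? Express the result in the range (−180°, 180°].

22.8°W

Start at +171.8°; shift +165.4° → +337.2°.
+337.2° lies outside (−180°, 180°]; subtract 360° → -22.8°.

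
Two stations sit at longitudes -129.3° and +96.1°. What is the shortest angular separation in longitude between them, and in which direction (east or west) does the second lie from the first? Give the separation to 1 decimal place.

134.6° west

Raw difference: 96.1 − -129.3 = 225.4°.
Normalise into (−180°, 180°]: 225.4° − 360° = -134.6°.
Negative ⇒ the second point lies to the west; separation 134.6°.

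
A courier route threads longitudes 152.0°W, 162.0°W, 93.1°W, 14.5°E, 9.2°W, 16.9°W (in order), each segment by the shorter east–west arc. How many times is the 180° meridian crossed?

Leg 1: -152.0° → -162.0°, shortest Δλ = -10.0° (west) — does not cross 180°.
Leg 2: -162.0° → -93.1°, shortest Δλ = 68.9° (east) — does not cross 180°.
Leg 3: -93.1° → +14.5°, shortest Δλ = 107.6° (east) — does not cross 180°.
Leg 4: +14.5° → -9.2°, shortest Δλ = -23.7° (west) — does not cross 180°.
Leg 5: -9.2° → -16.9°, shortest Δλ = -7.7° (west) — does not cross 180°.
Total crossings: 0.

0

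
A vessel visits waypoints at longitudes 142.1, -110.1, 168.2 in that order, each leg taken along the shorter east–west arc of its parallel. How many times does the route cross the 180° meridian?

2

Leg 1: +142.1° → -110.1°, shortest Δλ = 107.8° (east) — crosses 180°.
Leg 2: -110.1° → +168.2°, shortest Δλ = -81.7° (west) — crosses 180°.
Total crossings: 2.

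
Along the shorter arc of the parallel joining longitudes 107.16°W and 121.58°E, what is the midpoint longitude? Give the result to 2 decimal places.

172.79°W

Signed shortest Δλ from -107.16° to +121.58° is -131.26°.
Midpoint longitude = -107.16° + (-131.26°)/2 = -107.16° − 65.63° = -172.79°.
(The naïve average (-107.16 + +121.58)/2 = 7.21° is on the wrong side of the globe.)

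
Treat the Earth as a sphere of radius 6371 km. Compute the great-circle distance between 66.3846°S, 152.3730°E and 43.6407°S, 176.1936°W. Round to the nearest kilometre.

Δλ = -176.1936 − 152.3730 = -328.5666°; wrapped into (−180°, 180°]: 31.4334°.
Δφ = -43.6407 − -66.3846 = 22.7439°.
a = sin²(Δφ/2) + cos φ₁ · cos φ₂ · sin²(Δλ/2) = 0.060151.
c = 2·atan2(√a, √(1−a)) = 0.49557 rad → d = 6371·c ≈ 3157.28 km.

3157 km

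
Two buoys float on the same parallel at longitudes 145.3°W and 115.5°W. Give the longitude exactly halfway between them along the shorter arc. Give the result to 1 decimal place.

Signed shortest Δλ from -145.3° to -115.5° is +29.8°.
Midpoint longitude = -145.3° + (+29.8°)/2 = -145.3° + 14.9° = -130.4°.

130.4°W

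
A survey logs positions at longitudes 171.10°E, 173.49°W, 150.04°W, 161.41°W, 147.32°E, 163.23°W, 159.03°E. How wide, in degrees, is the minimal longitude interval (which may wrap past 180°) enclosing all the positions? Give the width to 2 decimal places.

62.64°

Sort the longitudes: -173.49°, -163.23°, -161.41°, -150.04°, +147.32°, +159.03°, +171.10°.
Eastward gaps between consecutive values (wrapping around): 10.26°, 1.82°, 11.37°, 297.36°, 11.71°, 12.07°, 15.41°.
Largest gap = 297.36° ⇒ minimal covering band is its complement: 360° − 297.36° = 62.64°.
Band runs from +147.32° eastward to -150.04°, crossing the antimeridian.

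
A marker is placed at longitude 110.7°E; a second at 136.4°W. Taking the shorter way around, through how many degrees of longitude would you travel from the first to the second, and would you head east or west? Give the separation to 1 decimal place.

112.9° east

Raw difference: -136.4 − 110.7 = -247.1°.
Normalise into (−180°, 180°]: -247.1° + 360° = 112.9°.
Positive ⇒ the second point lies to the east; separation 112.9°.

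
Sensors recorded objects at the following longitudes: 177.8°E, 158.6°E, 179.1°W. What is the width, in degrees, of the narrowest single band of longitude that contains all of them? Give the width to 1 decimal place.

Sort the longitudes: -179.1°, +158.6°, +177.8°.
Eastward gaps between consecutive values (wrapping around): 337.7°, 19.2°, 3.1°.
Largest gap = 337.7° ⇒ minimal covering band is its complement: 360° − 337.7° = 22.3°.
Band runs from +158.6° eastward to -179.1°, crossing the antimeridian.

22.3°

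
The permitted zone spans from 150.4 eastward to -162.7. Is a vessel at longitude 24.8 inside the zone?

Band width going east from +150.4° to -162.7°: ((-162.7 − 150.4) mod 360) = 46.9°.
Offset of +24.8° east of the west edge: ((24.8 − 150.4) mod 360) = 234.4°.
234.4° > 46.9° ⇒ outside.

No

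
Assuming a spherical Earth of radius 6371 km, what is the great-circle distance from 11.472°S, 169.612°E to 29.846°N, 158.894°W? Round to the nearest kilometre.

Δλ = -158.894 − 169.612 = -328.506°; wrapped into (−180°, 180°]: 31.494°.
Δφ = 29.846 − -11.472 = 41.318°.
a = sin²(Δφ/2) + cos φ₁ · cos φ₂ · sin²(Δλ/2) = 0.187079.
c = 2·atan2(√a, √(1−a)) = 0.89459 rad → d = 6371·c ≈ 5699.41 km.

5699 km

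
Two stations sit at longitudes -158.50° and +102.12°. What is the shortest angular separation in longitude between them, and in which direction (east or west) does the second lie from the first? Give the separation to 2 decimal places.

99.38° west

Raw difference: 102.12 − -158.50 = 260.62°.
Normalise into (−180°, 180°]: 260.62° − 360° = -99.38°.
Negative ⇒ the second point lies to the west; separation 99.38°.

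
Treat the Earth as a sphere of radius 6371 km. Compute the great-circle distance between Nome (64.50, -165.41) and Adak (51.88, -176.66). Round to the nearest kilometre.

Δλ = -176.66 − -165.41 = -11.25°.
Δφ = 51.88 − 64.50 = -12.62°.
a = sin²(Δφ/2) + cos φ₁ · cos φ₂ · sin²(Δλ/2) = 0.014633.
c = 2·atan2(√a, √(1−a)) = 0.24253 rad → d = 6371·c ≈ 1545.14 km.

1545 km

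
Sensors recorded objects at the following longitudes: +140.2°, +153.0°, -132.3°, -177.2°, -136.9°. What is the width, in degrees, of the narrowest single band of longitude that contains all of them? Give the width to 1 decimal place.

Sort the longitudes: -177.2°, -136.9°, -132.3°, +140.2°, +153.0°.
Eastward gaps between consecutive values (wrapping around): 40.3°, 4.6°, 272.5°, 12.8°, 29.8°.
Largest gap = 272.5° ⇒ minimal covering band is its complement: 360° − 272.5° = 87.5°.
Band runs from +140.2° eastward to -132.3°, crossing the antimeridian.

87.5°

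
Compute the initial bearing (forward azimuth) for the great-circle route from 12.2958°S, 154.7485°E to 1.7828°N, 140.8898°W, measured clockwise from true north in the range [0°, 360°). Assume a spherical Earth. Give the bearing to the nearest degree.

82°

Δλ = -140.8898 − 154.7485 = -295.6383°; wrapped into (−180°, 180°]: 64.3617°.
θ = atan2( sin Δλ · cos φ₂ , cos φ₁ · sin φ₂ − sin φ₁ · cos φ₂ · cos Δλ )
  = atan2(0.90111, 0.12250) = 82.259° → normalised to [0°, 360°): 82.259°.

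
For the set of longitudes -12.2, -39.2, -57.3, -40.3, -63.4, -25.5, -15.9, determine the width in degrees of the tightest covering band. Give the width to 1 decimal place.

Sort the longitudes: -63.4°, -57.3°, -40.3°, -39.2°, -25.5°, -15.9°, -12.2°.
Eastward gaps between consecutive values (wrapping around): 6.1°, 17.0°, 1.1°, 13.7°, 9.6°, 3.7°, 308.8°.
Largest gap = 308.8° ⇒ minimal covering band is its complement: 360° − 308.8° = 51.2°.
Band runs from -63.4° eastward to -12.2°.

51.2°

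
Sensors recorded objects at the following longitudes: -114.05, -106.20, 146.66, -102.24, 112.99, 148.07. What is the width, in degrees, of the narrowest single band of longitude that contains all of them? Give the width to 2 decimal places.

144.77°

Sort the longitudes: -114.05°, -106.20°, -102.24°, +112.99°, +146.66°, +148.07°.
Eastward gaps between consecutive values (wrapping around): 7.85°, 3.96°, 215.23°, 33.67°, 1.41°, 97.88°.
Largest gap = 215.23° ⇒ minimal covering band is its complement: 360° − 215.23° = 144.77°.
Band runs from +112.99° eastward to -102.24°, crossing the antimeridian.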